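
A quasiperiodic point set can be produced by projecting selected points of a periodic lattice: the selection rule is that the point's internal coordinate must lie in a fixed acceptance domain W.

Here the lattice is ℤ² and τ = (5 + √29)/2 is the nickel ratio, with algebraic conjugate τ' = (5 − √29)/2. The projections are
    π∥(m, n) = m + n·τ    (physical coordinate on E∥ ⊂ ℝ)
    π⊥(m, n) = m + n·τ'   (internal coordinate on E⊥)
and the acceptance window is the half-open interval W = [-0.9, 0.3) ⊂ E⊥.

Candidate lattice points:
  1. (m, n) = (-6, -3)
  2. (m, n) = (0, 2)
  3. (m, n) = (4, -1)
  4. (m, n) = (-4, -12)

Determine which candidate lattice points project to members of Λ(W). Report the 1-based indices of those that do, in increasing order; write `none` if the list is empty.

τ' = (5−√29)/2 ≈ -0.192582.
candidate 1: (m,n)=(-6,-3) → π∥ = -6-3·τ ≈ -21.577747, π⊥ = -6-3·τ' ≈ -5.422253 ∉ [-0.9, 0.3) ⇒ out
candidate 2: (m,n)=(0,2) → π∥ = 0+2·τ ≈ 10.385165, π⊥ = 0+2·τ' ≈ -0.385165 ∈ [-0.9, 0.3) ⇒ IN Λ
candidate 3: (m,n)=(4,-1) → π∥ = 4-1·τ ≈ -1.192582, π⊥ = 4-1·τ' ≈ 4.192582 ∉ [-0.9, 0.3) ⇒ out
candidate 4: (m,n)=(-4,-12) → π∥ = -4-12·τ ≈ -66.310989, π⊥ = -4-12·τ' ≈ -1.689011 ∉ [-0.9, 0.3) ⇒ out

2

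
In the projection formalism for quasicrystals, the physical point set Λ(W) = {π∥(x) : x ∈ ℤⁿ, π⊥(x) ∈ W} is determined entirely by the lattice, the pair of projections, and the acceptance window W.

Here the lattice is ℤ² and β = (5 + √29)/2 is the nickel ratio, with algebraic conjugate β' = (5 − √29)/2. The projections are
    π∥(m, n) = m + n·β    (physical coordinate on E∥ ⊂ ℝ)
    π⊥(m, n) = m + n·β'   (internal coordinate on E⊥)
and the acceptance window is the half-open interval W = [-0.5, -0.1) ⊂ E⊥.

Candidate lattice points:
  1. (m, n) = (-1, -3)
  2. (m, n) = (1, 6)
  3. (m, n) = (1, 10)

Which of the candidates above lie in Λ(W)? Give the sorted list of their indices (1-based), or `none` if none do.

Numerically β ≈ 5.192582 and β' = −1/β ≈ -0.192582.
#1 (-1,-3): internal coord -1 + (-3)·β' = -0.422253; -0.422253 ∈ [-0.5, -0.1) → IN Λ
#2 (1,6): internal coord 1 + (6)·β' = -0.155494; -0.155494 ∈ [-0.5, -0.1) → IN Λ
#3 (1,10): internal coord 1 + (10)·β' = -0.925824; -0.925824 ∉ [-0.5, -0.1) → out

1, 2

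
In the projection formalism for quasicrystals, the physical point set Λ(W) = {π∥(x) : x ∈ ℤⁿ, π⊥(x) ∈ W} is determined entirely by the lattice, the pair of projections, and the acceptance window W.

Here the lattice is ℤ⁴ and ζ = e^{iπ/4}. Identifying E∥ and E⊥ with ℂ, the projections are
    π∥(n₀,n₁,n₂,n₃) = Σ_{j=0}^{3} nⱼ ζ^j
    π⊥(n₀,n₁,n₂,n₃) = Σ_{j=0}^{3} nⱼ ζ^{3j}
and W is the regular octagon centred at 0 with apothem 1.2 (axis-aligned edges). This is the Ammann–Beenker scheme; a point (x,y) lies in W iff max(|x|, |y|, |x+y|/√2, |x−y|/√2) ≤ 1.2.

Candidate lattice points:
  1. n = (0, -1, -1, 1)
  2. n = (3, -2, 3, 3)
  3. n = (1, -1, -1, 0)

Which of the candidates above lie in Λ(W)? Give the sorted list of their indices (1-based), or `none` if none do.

With ζ = e^{iπ/4} the internal vectors are ζ^0,ζ^3,ζ^6,ζ^9.
#1 (0, -1, -1, 1): internal (1.414214, 1.000000); octagon support 1.707107 vs apothem 1.2 → ∉ W
#2 (3, -2, 3, 3): internal (6.535534, -2.292893); octagon support 6.535534 vs apothem 1.2 → ∉ W
#3 (1, -1, -1, 0): internal (1.707107, 0.292893); octagon support 1.707107 vs apothem 1.2 → ∉ W

none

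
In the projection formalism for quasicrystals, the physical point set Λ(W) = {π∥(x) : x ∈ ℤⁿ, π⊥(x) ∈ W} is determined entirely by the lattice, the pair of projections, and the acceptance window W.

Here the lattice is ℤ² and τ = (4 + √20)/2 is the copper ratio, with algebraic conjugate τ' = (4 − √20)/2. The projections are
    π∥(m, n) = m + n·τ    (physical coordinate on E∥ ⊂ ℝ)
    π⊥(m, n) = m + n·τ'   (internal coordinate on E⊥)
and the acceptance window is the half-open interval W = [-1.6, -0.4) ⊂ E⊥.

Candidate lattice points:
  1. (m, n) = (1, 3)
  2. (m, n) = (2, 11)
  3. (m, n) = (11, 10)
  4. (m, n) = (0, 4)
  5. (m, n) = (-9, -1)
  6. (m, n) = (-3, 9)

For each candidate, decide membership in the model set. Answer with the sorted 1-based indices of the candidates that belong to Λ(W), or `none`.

2, 4

Compute τ' = (4−√20)/2 = -0.23607, so π⊥(m,n) = m -0.23607·n.
[1] lift (1,3): star map gives 0.29180; window check -1.6 ≤ 0.29180 < -0.4 is false → out
[2] lift (2,11): star map gives -0.59675; window check -1.6 ≤ -0.59675 < -0.4 is true → IN Λ
[3] lift (11,10): star map gives 8.63932; window check -1.6 ≤ 8.63932 < -0.4 is false → out
[4] lift (0,4): star map gives -0.94427; window check -1.6 ≤ -0.94427 < -0.4 is true → IN Λ
[5] lift (-9,-1): star map gives -8.76393; window check -1.6 ≤ -8.76393 < -0.4 is false → out
[6] lift (-3,9): star map gives -5.12461; window check -1.6 ≤ -5.12461 < -0.4 is false → out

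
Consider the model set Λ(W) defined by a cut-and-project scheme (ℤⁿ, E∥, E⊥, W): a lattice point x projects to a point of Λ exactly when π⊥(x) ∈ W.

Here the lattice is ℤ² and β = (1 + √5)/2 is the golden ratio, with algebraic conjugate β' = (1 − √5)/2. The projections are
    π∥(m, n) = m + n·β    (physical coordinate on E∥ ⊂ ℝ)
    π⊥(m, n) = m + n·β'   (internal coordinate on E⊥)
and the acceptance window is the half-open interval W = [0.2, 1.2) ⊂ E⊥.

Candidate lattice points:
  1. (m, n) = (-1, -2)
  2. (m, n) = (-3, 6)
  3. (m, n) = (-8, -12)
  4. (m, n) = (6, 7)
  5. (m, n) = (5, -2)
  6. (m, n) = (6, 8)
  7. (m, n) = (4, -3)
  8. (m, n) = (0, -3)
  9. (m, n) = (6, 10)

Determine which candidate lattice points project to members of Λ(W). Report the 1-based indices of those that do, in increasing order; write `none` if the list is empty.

1, 6

Numerically β ≈ 1.618034 and β' = −1/β ≈ -0.618034.
[1] lift (-1,-2): star map gives 0.236068; window check 0.2 ≤ 0.236068 < 1.2 is true → IN Λ
[2] lift (-3,6): star map gives -6.708204; window check 0.2 ≤ -6.708204 < 1.2 is false → out
[3] lift (-8,-12): star map gives -0.583592; window check 0.2 ≤ -0.583592 < 1.2 is false → out
[4] lift (6,7): star map gives 1.673762; window check 0.2 ≤ 1.673762 < 1.2 is false → out
[5] lift (5,-2): star map gives 6.236068; window check 0.2 ≤ 6.236068 < 1.2 is false → out
[6] lift (6,8): star map gives 1.055728; window check 0.2 ≤ 1.055728 < 1.2 is true → IN Λ
[7] lift (4,-3): star map gives 5.854102; window check 0.2 ≤ 5.854102 < 1.2 is false → out
[8] lift (0,-3): star map gives 1.854102; window check 0.2 ≤ 1.854102 < 1.2 is false → out
[9] lift (6,10): star map gives -0.180340; window check 0.2 ≤ -0.180340 < 1.2 is false → out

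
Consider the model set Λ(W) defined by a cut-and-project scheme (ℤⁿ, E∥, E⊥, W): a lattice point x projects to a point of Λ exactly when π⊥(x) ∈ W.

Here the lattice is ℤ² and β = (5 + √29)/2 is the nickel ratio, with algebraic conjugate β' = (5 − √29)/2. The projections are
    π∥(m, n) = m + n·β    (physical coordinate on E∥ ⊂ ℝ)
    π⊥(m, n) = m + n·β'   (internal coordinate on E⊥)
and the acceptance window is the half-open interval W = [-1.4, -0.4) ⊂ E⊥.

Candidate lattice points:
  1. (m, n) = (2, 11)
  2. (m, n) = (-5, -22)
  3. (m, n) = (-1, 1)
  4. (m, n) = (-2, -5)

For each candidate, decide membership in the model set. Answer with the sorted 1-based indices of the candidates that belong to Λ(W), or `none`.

2, 3, 4

Compute β' = (5−√29)/2 = -0.1926, so π⊥(m,n) = m -0.1926·n.
#1 (2,11): internal coord 2 + (11)·β' = -0.1184; -0.1184 ∉ [-1.4, -0.4) → out
#2 (-5,-22): internal coord -5 + (-22)·β' = -0.7632; -0.7632 ∈ [-1.4, -0.4) → IN Λ
#3 (-1,1): internal coord -1 + (1)·β' = -1.1926; -1.1926 ∈ [-1.4, -0.4) → IN Λ
#4 (-2,-5): internal coord -2 + (-5)·β' = -1.0371; -1.0371 ∈ [-1.4, -0.4) → IN Λ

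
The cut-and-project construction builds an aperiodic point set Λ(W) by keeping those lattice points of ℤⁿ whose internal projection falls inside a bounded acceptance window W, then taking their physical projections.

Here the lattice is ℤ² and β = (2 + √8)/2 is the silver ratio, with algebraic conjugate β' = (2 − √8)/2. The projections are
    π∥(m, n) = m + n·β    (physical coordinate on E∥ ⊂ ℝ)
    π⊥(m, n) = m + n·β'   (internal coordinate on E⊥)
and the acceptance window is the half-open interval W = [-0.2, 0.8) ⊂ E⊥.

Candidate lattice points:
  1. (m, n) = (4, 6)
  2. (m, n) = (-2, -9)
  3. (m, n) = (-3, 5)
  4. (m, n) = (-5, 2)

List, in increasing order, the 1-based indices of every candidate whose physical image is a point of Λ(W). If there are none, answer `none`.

β' = (2−√8)/2 ≈ -0.4142.
candidate 1: (m,n)=(4,6) → π∥ = 4+6·β ≈ 18.4853, π⊥ = 4+6·β' ≈ 1.5147 ∉ [-0.2, 0.8) ⇒ out
candidate 2: (m,n)=(-2,-9) → π∥ = -2-9·β ≈ -23.7279, π⊥ = -2-9·β' ≈ 1.7279 ∉ [-0.2, 0.8) ⇒ out
candidate 3: (m,n)=(-3,5) → π∥ = -3+5·β ≈ 9.0711, π⊥ = -3+5·β' ≈ -5.0711 ∉ [-0.2, 0.8) ⇒ out
candidate 4: (m,n)=(-5,2) → π∥ = -5+2·β ≈ -0.1716, π⊥ = -5+2·β' ≈ -5.8284 ∉ [-0.2, 0.8) ⇒ out

none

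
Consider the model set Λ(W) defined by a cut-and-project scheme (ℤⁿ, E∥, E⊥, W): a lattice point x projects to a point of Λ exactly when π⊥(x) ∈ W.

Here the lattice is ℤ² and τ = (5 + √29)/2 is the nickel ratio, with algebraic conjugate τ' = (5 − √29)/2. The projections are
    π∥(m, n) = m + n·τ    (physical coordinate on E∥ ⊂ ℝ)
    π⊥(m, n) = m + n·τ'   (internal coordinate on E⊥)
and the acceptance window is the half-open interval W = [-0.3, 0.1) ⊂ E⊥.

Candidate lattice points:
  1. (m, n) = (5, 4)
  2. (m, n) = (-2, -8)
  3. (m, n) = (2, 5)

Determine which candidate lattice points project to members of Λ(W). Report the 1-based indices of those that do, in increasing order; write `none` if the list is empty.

none

Compute τ' = (5−√29)/2 = -0.19258, so π⊥(m,n) = m -0.19258·n.
candidate 1: (m,n)=(5,4) → π∥ = 5+4·τ ≈ 25.77033, π⊥ = 5+4·τ' ≈ 4.22967 ∉ [-0.3, 0.1) ⇒ out
candidate 2: (m,n)=(-2,-8) → π∥ = -2-8·τ ≈ -43.54066, π⊥ = -2-8·τ' ≈ -0.45934 ∉ [-0.3, 0.1) ⇒ out
candidate 3: (m,n)=(2,5) → π∥ = 2+5·τ ≈ 27.96291, π⊥ = 2+5·τ' ≈ 1.03709 ∉ [-0.3, 0.1) ⇒ out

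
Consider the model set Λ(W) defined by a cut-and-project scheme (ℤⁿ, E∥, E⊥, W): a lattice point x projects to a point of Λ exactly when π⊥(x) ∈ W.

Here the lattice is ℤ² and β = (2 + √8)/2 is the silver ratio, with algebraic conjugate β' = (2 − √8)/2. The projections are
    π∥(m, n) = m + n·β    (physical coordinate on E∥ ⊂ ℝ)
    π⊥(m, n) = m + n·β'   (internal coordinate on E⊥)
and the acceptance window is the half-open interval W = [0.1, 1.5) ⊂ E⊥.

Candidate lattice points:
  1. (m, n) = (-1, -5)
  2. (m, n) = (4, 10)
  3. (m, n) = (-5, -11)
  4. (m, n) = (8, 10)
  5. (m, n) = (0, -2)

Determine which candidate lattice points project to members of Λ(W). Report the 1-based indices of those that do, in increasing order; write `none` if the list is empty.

Numerically β ≈ 2.41421 and β' = −1/β ≈ -0.41421.
candidate 1: (m,n)=(-1,-5) → π∥ = -1-5·β ≈ -13.07107, π⊥ = -1-5·β' ≈ 1.07107 ∈ [0.1, 1.5) ⇒ IN Λ
candidate 2: (m,n)=(4,10) → π∥ = 4+10·β ≈ 28.14214, π⊥ = 4+10·β' ≈ -0.14214 ∉ [0.1, 1.5) ⇒ out
candidate 3: (m,n)=(-5,-11) → π∥ = -5-11·β ≈ -31.55635, π⊥ = -5-11·β' ≈ -0.44365 ∉ [0.1, 1.5) ⇒ out
candidate 4: (m,n)=(8,10) → π∥ = 8+10·β ≈ 32.14214, π⊥ = 8+10·β' ≈ 3.85786 ∉ [0.1, 1.5) ⇒ out
candidate 5: (m,n)=(0,-2) → π∥ = 0-2·β ≈ -4.82843, π⊥ = 0-2·β' ≈ 0.82843 ∈ [0.1, 1.5) ⇒ IN Λ

1, 5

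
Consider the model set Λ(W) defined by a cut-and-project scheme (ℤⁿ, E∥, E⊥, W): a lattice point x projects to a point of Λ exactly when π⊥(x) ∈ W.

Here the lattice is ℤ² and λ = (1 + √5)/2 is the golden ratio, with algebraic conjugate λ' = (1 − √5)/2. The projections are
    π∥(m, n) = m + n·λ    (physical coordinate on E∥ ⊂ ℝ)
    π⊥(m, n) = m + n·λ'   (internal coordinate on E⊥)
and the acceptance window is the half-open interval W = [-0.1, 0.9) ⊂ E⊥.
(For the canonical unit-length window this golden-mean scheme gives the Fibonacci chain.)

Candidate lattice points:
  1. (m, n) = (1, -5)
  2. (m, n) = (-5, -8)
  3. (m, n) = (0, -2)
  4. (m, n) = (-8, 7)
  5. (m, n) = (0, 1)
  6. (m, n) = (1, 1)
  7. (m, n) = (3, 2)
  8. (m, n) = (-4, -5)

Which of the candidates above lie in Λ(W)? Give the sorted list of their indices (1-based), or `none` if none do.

λ' = (1−√5)/2 ≈ -0.61803.
#1 (1,-5): internal coord 1 + (-5)·λ' = +4.09017; +4.09017 ∉ [-0.1, 0.9) → out
#2 (-5,-8): internal coord -5 + (-8)·λ' = -0.05573; -0.05573 ∈ [-0.1, 0.9) → IN Λ
#3 (0,-2): internal coord 0 + (-2)·λ' = +1.23607; +1.23607 ∉ [-0.1, 0.9) → out
#4 (-8,7): internal coord -8 + (7)·λ' = -12.32624; -12.32624 ∉ [-0.1, 0.9) → out
#5 (0,1): internal coord 0 + (1)·λ' = -0.61803; -0.61803 ∉ [-0.1, 0.9) → out
#6 (1,1): internal coord 1 + (1)·λ' = +0.38197; +0.38197 ∈ [-0.1, 0.9) → IN Λ
#7 (3,2): internal coord 3 + (2)·λ' = +1.76393; +1.76393 ∉ [-0.1, 0.9) → out
#8 (-4,-5): internal coord -4 + (-5)·λ' = -0.90983; -0.90983 ∉ [-0.1, 0.9) → out

2, 6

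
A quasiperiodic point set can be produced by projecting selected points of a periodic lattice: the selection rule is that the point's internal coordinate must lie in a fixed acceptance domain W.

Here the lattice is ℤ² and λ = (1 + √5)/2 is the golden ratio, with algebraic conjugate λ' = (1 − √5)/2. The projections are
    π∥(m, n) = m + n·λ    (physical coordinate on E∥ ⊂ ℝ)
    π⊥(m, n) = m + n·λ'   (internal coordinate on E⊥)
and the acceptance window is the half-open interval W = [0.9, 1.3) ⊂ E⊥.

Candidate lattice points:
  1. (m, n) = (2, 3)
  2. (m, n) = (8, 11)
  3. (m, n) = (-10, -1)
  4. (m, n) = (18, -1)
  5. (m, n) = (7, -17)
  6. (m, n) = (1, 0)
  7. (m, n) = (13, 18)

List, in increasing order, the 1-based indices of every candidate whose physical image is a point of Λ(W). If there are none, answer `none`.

λ' = (1−√5)/2 ≈ -0.61803.
candidate 1: (m,n)=(2,3) → π∥ = 2+3·λ ≈ 6.85410, π⊥ = 2+3·λ' ≈ 0.14590 ∉ [0.9, 1.3) ⇒ out
candidate 2: (m,n)=(8,11) → π∥ = 8+11·λ ≈ 25.79837, π⊥ = 8+11·λ' ≈ 1.20163 ∈ [0.9, 1.3) ⇒ IN Λ
candidate 3: (m,n)=(-10,-1) → π∥ = -10-1·λ ≈ -11.61803, π⊥ = -10-1·λ' ≈ -9.38197 ∉ [0.9, 1.3) ⇒ out
candidate 4: (m,n)=(18,-1) → π∥ = 18-1·λ ≈ 16.38197, π⊥ = 18-1·λ' ≈ 18.61803 ∉ [0.9, 1.3) ⇒ out
candidate 5: (m,n)=(7,-17) → π∥ = 7-17·λ ≈ -20.50658, π⊥ = 7-17·λ' ≈ 17.50658 ∉ [0.9, 1.3) ⇒ out
candidate 6: (m,n)=(1,0) → π∥ = 1+0·λ ≈ 1.00000, π⊥ = 1+0·λ' ≈ 1.00000 ∈ [0.9, 1.3) ⇒ IN Λ
candidate 7: (m,n)=(13,18) → π∥ = 13+18·λ ≈ 42.12461, π⊥ = 13+18·λ' ≈ 1.87539 ∉ [0.9, 1.3) ⇒ out

2, 6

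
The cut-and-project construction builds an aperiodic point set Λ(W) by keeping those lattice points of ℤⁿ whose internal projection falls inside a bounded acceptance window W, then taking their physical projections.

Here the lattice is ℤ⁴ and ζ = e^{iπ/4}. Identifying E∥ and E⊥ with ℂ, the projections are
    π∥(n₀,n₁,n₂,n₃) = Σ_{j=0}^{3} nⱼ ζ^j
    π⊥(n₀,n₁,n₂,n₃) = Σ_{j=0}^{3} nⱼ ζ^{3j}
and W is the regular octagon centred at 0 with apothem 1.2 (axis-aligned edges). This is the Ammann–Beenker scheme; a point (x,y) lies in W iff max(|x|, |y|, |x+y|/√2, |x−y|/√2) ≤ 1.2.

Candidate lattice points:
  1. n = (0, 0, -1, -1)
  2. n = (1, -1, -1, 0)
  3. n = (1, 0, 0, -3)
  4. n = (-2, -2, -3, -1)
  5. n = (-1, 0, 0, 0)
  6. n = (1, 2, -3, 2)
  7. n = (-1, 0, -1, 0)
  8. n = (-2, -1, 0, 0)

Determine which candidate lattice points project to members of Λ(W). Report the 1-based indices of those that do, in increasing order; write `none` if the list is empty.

1, 5

Internal map: ζ^{3j} for j=0..3 gives (1,0), (−√2/2,√2/2), (0,−1), (√2/2,√2/2).
#1 (0, 0, -1, -1): internal (-0.707107, 0.292893); octagon support 0.707107 vs apothem 1.2 → ∈ W
#2 (1, -1, -1, 0): internal (1.707107, 0.292893); octagon support 1.707107 vs apothem 1.2 → ∉ W
#3 (1, 0, 0, -3): internal (-1.121320, -2.121320); octagon support 2.292893 vs apothem 1.2 → ∉ W
#4 (-2, -2, -3, -1): internal (-1.292893, 0.878680); octagon support 1.535534 vs apothem 1.2 → ∉ W
#5 (-1, 0, 0, 0): internal (-1.000000, 0.000000); octagon support 1.000000 vs apothem 1.2 → ∈ W
#6 (1, 2, -3, 2): internal (1.000000, 5.828427); octagon support 5.828427 vs apothem 1.2 → ∉ W
#7 (-1, 0, -1, 0): internal (-1.000000, 1.000000); octagon support 1.414214 vs apothem 1.2 → ∉ W
#8 (-2, -1, 0, 0): internal (-1.292893, -0.707107); octagon support 1.414214 vs apothem 1.2 → ∉ W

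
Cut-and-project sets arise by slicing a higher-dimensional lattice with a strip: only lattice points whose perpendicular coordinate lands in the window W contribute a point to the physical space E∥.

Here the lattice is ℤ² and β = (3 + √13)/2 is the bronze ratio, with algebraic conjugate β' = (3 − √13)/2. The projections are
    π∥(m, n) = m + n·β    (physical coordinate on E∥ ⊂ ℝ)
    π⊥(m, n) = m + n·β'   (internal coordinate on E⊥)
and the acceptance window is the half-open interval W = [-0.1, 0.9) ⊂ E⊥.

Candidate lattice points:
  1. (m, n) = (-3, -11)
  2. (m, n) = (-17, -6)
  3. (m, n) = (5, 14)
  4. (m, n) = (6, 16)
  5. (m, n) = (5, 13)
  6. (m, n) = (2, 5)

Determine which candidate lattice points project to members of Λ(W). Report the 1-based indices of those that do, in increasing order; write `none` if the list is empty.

Compute β' = (3−√13)/2 = -0.3028, so π⊥(m,n) = m -0.3028·n.
candidate 1: (m,n)=(-3,-11) → π∥ = -3-11·β ≈ -39.3305, π⊥ = -3-11·β' ≈ 0.3305 ∈ [-0.1, 0.9) ⇒ IN Λ
candidate 2: (m,n)=(-17,-6) → π∥ = -17-6·β ≈ -36.8167, π⊥ = -17-6·β' ≈ -15.1833 ∉ [-0.1, 0.9) ⇒ out
candidate 3: (m,n)=(5,14) → π∥ = 5+14·β ≈ 51.2389, π⊥ = 5+14·β' ≈ 0.7611 ∈ [-0.1, 0.9) ⇒ IN Λ
candidate 4: (m,n)=(6,16) → π∥ = 6+16·β ≈ 58.8444, π⊥ = 6+16·β' ≈ 1.1556 ∉ [-0.1, 0.9) ⇒ out
candidate 5: (m,n)=(5,13) → π∥ = 5+13·β ≈ 47.9361, π⊥ = 5+13·β' ≈ 1.0639 ∉ [-0.1, 0.9) ⇒ out
candidate 6: (m,n)=(2,5) → π∥ = 2+5·β ≈ 18.5139, π⊥ = 2+5·β' ≈ 0.4861 ∈ [-0.1, 0.9) ⇒ IN Λ

1, 3, 6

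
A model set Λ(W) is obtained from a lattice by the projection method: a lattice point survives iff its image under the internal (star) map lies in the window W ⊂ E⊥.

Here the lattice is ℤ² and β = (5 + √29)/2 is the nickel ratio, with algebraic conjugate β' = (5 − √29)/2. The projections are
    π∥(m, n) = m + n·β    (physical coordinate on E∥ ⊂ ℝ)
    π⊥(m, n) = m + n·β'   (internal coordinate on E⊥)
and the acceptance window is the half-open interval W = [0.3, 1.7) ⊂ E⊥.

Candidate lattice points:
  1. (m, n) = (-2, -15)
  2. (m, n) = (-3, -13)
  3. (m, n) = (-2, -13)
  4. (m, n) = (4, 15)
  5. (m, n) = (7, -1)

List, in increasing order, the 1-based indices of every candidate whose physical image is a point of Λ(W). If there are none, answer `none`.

Compute β' = (5−√29)/2 = -0.19258, so π⊥(m,n) = m -0.19258·n.
candidate 1: (m,n)=(-2,-15) → π∥ = -2-15·β ≈ -79.88874, π⊥ = -2-15·β' ≈ 0.88874 ∈ [0.3, 1.7) ⇒ IN Λ
candidate 2: (m,n)=(-3,-13) → π∥ = -3-13·β ≈ -70.50357, π⊥ = -3-13·β' ≈ -0.49643 ∉ [0.3, 1.7) ⇒ out
candidate 3: (m,n)=(-2,-13) → π∥ = -2-13·β ≈ -69.50357, π⊥ = -2-13·β' ≈ 0.50357 ∈ [0.3, 1.7) ⇒ IN Λ
candidate 4: (m,n)=(4,15) → π∥ = 4+15·β ≈ 81.88874, π⊥ = 4+15·β' ≈ 1.11126 ∈ [0.3, 1.7) ⇒ IN Λ
candidate 5: (m,n)=(7,-1) → π∥ = 7-1·β ≈ 1.80742, π⊥ = 7-1·β' ≈ 7.19258 ∉ [0.3, 1.7) ⇒ out

1, 3, 4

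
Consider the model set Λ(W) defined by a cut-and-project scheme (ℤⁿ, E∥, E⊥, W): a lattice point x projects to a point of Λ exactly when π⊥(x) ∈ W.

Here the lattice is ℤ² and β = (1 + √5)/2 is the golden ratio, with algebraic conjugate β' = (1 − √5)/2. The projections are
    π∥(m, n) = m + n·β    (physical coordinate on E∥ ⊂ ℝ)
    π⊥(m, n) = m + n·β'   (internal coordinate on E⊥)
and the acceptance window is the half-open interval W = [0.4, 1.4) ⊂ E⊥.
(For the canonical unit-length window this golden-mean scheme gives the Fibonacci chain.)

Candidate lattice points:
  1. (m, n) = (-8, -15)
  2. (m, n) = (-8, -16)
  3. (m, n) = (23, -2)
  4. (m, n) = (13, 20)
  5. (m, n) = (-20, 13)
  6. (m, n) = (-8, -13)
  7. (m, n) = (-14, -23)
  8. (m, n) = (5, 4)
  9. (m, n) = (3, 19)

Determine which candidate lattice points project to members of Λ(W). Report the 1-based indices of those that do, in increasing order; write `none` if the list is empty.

β' = (1−√5)/2 ≈ -0.618034.
[1] lift (-8,-15): star map gives 1.270510; window check 0.4 ≤ 1.270510 < 1.4 is true → IN Λ
[2] lift (-8,-16): star map gives 1.888544; window check 0.4 ≤ 1.888544 < 1.4 is false → out
[3] lift (23,-2): star map gives 24.236068; window check 0.4 ≤ 24.236068 < 1.4 is false → out
[4] lift (13,20): star map gives 0.639320; window check 0.4 ≤ 0.639320 < 1.4 is true → IN Λ
[5] lift (-20,13): star map gives -28.034442; window check 0.4 ≤ -28.034442 < 1.4 is false → out
[6] lift (-8,-13): star map gives 0.034442; window check 0.4 ≤ 0.034442 < 1.4 is false → out
[7] lift (-14,-23): star map gives 0.214782; window check 0.4 ≤ 0.214782 < 1.4 is false → out
[8] lift (5,4): star map gives 2.527864; window check 0.4 ≤ 2.527864 < 1.4 is false → out
[9] lift (3,19): star map gives -8.742646; window check 0.4 ≤ -8.742646 < 1.4 is false → out

1, 4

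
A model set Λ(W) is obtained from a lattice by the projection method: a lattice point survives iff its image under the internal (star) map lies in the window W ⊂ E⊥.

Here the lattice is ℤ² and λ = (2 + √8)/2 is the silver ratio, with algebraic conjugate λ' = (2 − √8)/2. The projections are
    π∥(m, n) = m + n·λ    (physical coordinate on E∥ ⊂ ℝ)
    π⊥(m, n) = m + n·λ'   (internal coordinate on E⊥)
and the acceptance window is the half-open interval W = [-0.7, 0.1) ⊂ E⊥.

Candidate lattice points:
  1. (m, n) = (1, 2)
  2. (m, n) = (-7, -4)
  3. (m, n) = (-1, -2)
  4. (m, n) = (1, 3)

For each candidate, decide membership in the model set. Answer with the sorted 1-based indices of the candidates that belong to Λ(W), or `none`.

Compute λ' = (2−√8)/2 = -0.4142, so π⊥(m,n) = m -0.4142·n.
#1 (1,2): internal coord 1 + (2)·λ' = +0.1716; +0.1716 ∉ [-0.7, 0.1) → out
#2 (-7,-4): internal coord -7 + (-4)·λ' = -5.3431; -5.3431 ∉ [-0.7, 0.1) → out
#3 (-1,-2): internal coord -1 + (-2)·λ' = -0.1716; -0.1716 ∈ [-0.7, 0.1) → IN Λ
#4 (1,3): internal coord 1 + (3)·λ' = -0.2426; -0.2426 ∈ [-0.7, 0.1) → IN Λ

3, 4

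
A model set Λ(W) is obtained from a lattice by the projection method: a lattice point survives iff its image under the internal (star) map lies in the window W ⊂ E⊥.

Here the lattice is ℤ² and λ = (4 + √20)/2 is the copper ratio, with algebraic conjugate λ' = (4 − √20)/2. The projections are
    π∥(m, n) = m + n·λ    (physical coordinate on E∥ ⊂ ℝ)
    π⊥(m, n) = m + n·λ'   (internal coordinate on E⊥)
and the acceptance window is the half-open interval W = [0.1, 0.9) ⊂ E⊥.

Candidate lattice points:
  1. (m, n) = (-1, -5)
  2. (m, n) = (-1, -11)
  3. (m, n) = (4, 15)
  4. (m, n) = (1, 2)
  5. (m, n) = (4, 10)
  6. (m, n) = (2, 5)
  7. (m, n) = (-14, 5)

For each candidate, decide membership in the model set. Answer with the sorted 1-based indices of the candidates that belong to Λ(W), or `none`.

1, 3, 4, 6

Compute λ' = (4−√20)/2 = -0.23607, so π⊥(m,n) = m -0.23607·n.
#1 (-1,-5): internal coord -1 + (-5)·λ' = +0.18034; +0.18034 ∈ [0.1, 0.9) → IN Λ
#2 (-1,-11): internal coord -1 + (-11)·λ' = +1.59675; +1.59675 ∉ [0.1, 0.9) → out
#3 (4,15): internal coord 4 + (15)·λ' = +0.45898; +0.45898 ∈ [0.1, 0.9) → IN Λ
#4 (1,2): internal coord 1 + (2)·λ' = +0.52786; +0.52786 ∈ [0.1, 0.9) → IN Λ
#5 (4,10): internal coord 4 + (10)·λ' = +1.63932; +1.63932 ∉ [0.1, 0.9) → out
#6 (2,5): internal coord 2 + (5)·λ' = +0.81966; +0.81966 ∈ [0.1, 0.9) → IN Λ
#7 (-14,5): internal coord -14 + (5)·λ' = -15.18034; -15.18034 ∉ [0.1, 0.9) → out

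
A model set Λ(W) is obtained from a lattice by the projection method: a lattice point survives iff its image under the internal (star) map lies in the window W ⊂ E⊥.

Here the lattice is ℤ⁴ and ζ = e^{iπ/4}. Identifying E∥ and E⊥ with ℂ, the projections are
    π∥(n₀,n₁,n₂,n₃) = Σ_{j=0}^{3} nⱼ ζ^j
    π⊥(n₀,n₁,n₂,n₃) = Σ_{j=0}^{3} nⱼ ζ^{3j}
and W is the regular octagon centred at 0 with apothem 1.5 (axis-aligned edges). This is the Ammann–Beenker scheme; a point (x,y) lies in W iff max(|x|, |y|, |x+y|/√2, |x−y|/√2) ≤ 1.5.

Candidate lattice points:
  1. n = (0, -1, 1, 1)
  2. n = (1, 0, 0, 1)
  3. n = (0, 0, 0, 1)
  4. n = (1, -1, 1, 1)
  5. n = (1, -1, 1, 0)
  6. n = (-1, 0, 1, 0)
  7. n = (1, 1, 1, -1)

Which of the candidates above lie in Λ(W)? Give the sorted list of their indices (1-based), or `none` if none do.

Internal map: ζ^{3j} for j=0..3 gives (1,0), (−√2/2,√2/2), (0,−1), (√2/2,√2/2).
candidate 1: n = (0, -1, 1, 1) → π⊥ ≈ (+1.4142, -1.0000); max(|x|,|y|,|x±y|/√2) = 1.7071 > 1.5 ⇒ ∉ W
candidate 2: n = (1, 0, 0, 1) → π⊥ ≈ (+1.7071, +0.7071); max(|x|,|y|,|x±y|/√2) = 1.7071 > 1.5 ⇒ ∉ W
candidate 3: n = (0, 0, 0, 1) → π⊥ ≈ (+0.7071, +0.7071); max(|x|,|y|,|x±y|/√2) = 1.0000 ≤ 1.5 ⇒ ∈ W
candidate 4: n = (1, -1, 1, 1) → π⊥ ≈ (+2.4142, -1.0000); max(|x|,|y|,|x±y|/√2) = 2.4142 > 1.5 ⇒ ∉ W
candidate 5: n = (1, -1, 1, 0) → π⊥ ≈ (+1.7071, -1.7071); max(|x|,|y|,|x±y|/√2) = 2.4142 > 1.5 ⇒ ∉ W
candidate 6: n = (-1, 0, 1, 0) → π⊥ ≈ (-1.0000, -1.0000); max(|x|,|y|,|x±y|/√2) = 1.4142 ≤ 1.5 ⇒ ∈ W
candidate 7: n = (1, 1, 1, -1) → π⊥ ≈ (-0.4142, -1.0000); max(|x|,|y|,|x±y|/√2) = 1.0000 ≤ 1.5 ⇒ ∈ W

3, 6, 7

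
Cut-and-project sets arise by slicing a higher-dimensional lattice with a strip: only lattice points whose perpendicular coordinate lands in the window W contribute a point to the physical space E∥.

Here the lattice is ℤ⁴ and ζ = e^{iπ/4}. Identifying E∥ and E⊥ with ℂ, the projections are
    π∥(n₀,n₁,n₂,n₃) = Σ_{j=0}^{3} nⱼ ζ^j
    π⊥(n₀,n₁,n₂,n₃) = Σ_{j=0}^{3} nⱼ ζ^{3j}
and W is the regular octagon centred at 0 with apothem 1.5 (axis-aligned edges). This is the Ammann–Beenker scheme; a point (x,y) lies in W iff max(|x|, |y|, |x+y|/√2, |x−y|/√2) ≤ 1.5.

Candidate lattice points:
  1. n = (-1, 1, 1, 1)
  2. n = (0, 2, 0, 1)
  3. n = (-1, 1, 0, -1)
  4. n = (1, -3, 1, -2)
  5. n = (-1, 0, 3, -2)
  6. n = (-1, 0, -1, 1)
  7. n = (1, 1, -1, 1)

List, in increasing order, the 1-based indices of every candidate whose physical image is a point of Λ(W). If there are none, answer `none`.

1

With ζ = e^{iπ/4} the internal vectors are ζ^0,ζ^3,ζ^6,ζ^9.
candidate 1: n = (-1, 1, 1, 1) → π⊥ ≈ (-1.0000, +0.4142); max(|x|,|y|,|x±y|/√2) = 1.0000 ≤ 1.5 ⇒ ∈ W
candidate 2: n = (0, 2, 0, 1) → π⊥ ≈ (-0.7071, +2.1213); max(|x|,|y|,|x±y|/√2) = 2.1213 > 1.5 ⇒ ∉ W
candidate 3: n = (-1, 1, 0, -1) → π⊥ ≈ (-2.4142, +0.0000); max(|x|,|y|,|x±y|/√2) = 2.4142 > 1.5 ⇒ ∉ W
candidate 4: n = (1, -3, 1, -2) → π⊥ ≈ (+1.7071, -4.5355); max(|x|,|y|,|x±y|/√2) = 4.5355 > 1.5 ⇒ ∉ W
candidate 5: n = (-1, 0, 3, -2) → π⊥ ≈ (-2.4142, -4.4142); max(|x|,|y|,|x±y|/√2) = 4.8284 > 1.5 ⇒ ∉ W
candidate 6: n = (-1, 0, -1, 1) → π⊥ ≈ (-0.2929, +1.7071); max(|x|,|y|,|x±y|/√2) = 1.7071 > 1.5 ⇒ ∉ W
candidate 7: n = (1, 1, -1, 1) → π⊥ ≈ (+1.0000, +2.4142); max(|x|,|y|,|x±y|/√2) = 2.4142 > 1.5 ⇒ ∉ W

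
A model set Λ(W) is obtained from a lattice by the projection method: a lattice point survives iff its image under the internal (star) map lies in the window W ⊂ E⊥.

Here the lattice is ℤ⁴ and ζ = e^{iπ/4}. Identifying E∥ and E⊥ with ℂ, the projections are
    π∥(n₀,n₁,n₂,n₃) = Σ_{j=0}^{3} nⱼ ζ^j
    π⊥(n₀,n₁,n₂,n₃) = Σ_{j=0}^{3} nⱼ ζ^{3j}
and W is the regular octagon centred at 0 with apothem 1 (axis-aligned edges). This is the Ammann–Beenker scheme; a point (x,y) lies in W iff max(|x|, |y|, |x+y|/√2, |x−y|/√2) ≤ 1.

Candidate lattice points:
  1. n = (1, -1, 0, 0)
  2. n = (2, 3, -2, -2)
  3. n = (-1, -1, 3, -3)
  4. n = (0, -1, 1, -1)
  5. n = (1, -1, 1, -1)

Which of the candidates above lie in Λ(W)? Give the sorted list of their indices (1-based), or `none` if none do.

Internal map: ζ^{3j} for j=0..3 gives (1,0), (−√2/2,√2/2), (0,−1), (√2/2,√2/2).
#1 (1, -1, 0, 0): internal (1.707107, -0.707107); octagon support 1.707107 vs apothem 1 → ∉ W
#2 (2, 3, -2, -2): internal (-1.535534, 2.707107); octagon support 3.000000 vs apothem 1 → ∉ W
#3 (-1, -1, 3, -3): internal (-2.414214, -5.828427); octagon support 5.828427 vs apothem 1 → ∉ W
#4 (0, -1, 1, -1): internal (0.000000, -2.414214); octagon support 2.414214 vs apothem 1 → ∉ W
#5 (1, -1, 1, -1): internal (1.000000, -2.414214); octagon support 2.414214 vs apothem 1 → ∉ W

none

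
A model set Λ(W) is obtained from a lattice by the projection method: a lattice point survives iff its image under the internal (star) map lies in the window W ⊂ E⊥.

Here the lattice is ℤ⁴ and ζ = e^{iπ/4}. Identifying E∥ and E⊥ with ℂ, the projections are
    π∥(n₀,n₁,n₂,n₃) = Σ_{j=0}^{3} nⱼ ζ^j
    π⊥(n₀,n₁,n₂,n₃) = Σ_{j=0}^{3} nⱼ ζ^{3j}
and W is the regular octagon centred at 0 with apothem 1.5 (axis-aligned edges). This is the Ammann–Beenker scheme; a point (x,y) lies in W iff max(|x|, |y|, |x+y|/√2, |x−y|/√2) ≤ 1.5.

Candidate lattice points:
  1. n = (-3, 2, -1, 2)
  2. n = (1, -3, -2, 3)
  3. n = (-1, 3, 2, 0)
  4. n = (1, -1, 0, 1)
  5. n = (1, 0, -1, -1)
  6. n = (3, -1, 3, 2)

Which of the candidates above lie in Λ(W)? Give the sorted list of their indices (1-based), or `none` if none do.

5

With ζ = e^{iπ/4} the internal vectors are ζ^0,ζ^3,ζ^6,ζ^9.
#1 (-3, 2, -1, 2): internal (-3.0000, 3.8284); octagon support 4.8284 vs apothem 1.5 → ∉ W
#2 (1, -3, -2, 3): internal (5.2426, 2.0000); octagon support 5.2426 vs apothem 1.5 → ∉ W
#3 (-1, 3, 2, 0): internal (-3.1213, 0.1213); octagon support 3.1213 vs apothem 1.5 → ∉ W
#4 (1, -1, 0, 1): internal (2.4142, 0.0000); octagon support 2.4142 vs apothem 1.5 → ∉ W
#5 (1, 0, -1, -1): internal (0.2929, 0.2929); octagon support 0.4142 vs apothem 1.5 → ∈ W
#6 (3, -1, 3, 2): internal (5.1213, -2.2929); octagon support 5.2426 vs apothem 1.5 → ∉ W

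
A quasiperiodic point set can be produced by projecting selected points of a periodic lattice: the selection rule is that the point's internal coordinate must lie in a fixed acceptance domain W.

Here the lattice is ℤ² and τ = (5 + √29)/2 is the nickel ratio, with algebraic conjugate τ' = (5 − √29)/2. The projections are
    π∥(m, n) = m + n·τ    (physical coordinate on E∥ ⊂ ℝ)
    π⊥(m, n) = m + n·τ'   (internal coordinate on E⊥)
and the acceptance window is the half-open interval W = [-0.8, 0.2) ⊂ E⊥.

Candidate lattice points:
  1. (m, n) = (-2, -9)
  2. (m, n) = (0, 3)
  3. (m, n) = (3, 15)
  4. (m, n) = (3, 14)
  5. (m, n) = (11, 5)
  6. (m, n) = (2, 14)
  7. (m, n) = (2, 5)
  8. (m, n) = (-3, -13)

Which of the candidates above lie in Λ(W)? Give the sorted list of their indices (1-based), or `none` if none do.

1, 2, 3, 6, 8

τ' = (5−√29)/2 ≈ -0.1926.
[1] lift (-2,-9): star map gives -0.2668; window check -0.8 ≤ -0.2668 < 0.2 is true → IN Λ
[2] lift (0,3): star map gives -0.5777; window check -0.8 ≤ -0.5777 < 0.2 is true → IN Λ
[3] lift (3,15): star map gives 0.1113; window check -0.8 ≤ 0.1113 < 0.2 is true → IN Λ
[4] lift (3,14): star map gives 0.3038; window check -0.8 ≤ 0.3038 < 0.2 is false → out
[5] lift (11,5): star map gives 10.0371; window check -0.8 ≤ 10.0371 < 0.2 is false → out
[6] lift (2,14): star map gives -0.6962; window check -0.8 ≤ -0.6962 < 0.2 is true → IN Λ
[7] lift (2,5): star map gives 1.0371; window check -0.8 ≤ 1.0371 < 0.2 is false → out
[8] lift (-3,-13): star map gives -0.4964; window check -0.8 ≤ -0.4964 < 0.2 is true → IN Λ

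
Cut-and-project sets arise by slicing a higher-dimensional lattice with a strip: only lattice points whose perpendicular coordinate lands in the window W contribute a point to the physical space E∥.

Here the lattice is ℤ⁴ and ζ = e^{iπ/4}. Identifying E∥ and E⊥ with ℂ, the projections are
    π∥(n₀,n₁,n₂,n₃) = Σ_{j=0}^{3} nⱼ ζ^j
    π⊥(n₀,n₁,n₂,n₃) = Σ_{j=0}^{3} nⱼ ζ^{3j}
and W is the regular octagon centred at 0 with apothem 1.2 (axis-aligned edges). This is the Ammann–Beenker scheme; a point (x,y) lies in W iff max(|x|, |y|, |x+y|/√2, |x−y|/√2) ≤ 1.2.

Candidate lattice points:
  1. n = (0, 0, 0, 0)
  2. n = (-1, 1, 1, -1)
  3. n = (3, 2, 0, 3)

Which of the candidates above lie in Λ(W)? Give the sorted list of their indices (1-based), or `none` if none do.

Internal map: ζ^{3j} for j=0..3 gives (1,0), (−√2/2,√2/2), (0,−1), (√2/2,√2/2).
#1 (0, 0, 0, 0): internal (0.000000, 0.000000); octagon support 0.000000 vs apothem 1.2 → ∈ W
#2 (-1, 1, 1, -1): internal (-2.414214, -1.000000); octagon support 2.414214 vs apothem 1.2 → ∉ W
#3 (3, 2, 0, 3): internal (3.707107, 3.535534); octagon support 5.121320 vs apothem 1.2 → ∉ W

1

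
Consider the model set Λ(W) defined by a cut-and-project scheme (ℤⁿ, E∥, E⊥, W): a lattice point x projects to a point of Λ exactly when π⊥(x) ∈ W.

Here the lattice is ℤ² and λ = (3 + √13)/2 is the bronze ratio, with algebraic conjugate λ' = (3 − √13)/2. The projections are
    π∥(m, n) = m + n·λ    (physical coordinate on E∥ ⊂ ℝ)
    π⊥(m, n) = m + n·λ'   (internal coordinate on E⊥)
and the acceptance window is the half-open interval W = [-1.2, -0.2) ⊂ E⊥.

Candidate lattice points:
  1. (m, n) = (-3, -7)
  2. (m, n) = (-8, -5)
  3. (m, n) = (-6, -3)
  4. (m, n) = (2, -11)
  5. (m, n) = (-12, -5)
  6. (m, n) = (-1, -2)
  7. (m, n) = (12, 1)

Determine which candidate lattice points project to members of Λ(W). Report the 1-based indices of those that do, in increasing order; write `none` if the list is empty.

Numerically λ ≈ 3.3028 and λ' = −1/λ ≈ -0.3028.
candidate 1: (m,n)=(-3,-7) → π∥ = -3-7·λ ≈ -26.1194, π⊥ = -3-7·λ' ≈ -0.8806 ∈ [-1.2, -0.2) ⇒ IN Λ
candidate 2: (m,n)=(-8,-5) → π∥ = -8-5·λ ≈ -24.5139, π⊥ = -8-5·λ' ≈ -6.4861 ∉ [-1.2, -0.2) ⇒ out
candidate 3: (m,n)=(-6,-3) → π∥ = -6-3·λ ≈ -15.9083, π⊥ = -6-3·λ' ≈ -5.0917 ∉ [-1.2, -0.2) ⇒ out
candidate 4: (m,n)=(2,-11) → π∥ = 2-11·λ ≈ -34.3305, π⊥ = 2-11·λ' ≈ 5.3305 ∉ [-1.2, -0.2) ⇒ out
candidate 5: (m,n)=(-12,-5) → π∥ = -12-5·λ ≈ -28.5139, π⊥ = -12-5·λ' ≈ -10.4861 ∉ [-1.2, -0.2) ⇒ out
candidate 6: (m,n)=(-1,-2) → π∥ = -1-2·λ ≈ -7.6056, π⊥ = -1-2·λ' ≈ -0.3944 ∈ [-1.2, -0.2) ⇒ IN Λ
candidate 7: (m,n)=(12,1) → π∥ = 12+1·λ ≈ 15.3028, π⊥ = 12+1·λ' ≈ 11.6972 ∉ [-1.2, -0.2) ⇒ out

1, 6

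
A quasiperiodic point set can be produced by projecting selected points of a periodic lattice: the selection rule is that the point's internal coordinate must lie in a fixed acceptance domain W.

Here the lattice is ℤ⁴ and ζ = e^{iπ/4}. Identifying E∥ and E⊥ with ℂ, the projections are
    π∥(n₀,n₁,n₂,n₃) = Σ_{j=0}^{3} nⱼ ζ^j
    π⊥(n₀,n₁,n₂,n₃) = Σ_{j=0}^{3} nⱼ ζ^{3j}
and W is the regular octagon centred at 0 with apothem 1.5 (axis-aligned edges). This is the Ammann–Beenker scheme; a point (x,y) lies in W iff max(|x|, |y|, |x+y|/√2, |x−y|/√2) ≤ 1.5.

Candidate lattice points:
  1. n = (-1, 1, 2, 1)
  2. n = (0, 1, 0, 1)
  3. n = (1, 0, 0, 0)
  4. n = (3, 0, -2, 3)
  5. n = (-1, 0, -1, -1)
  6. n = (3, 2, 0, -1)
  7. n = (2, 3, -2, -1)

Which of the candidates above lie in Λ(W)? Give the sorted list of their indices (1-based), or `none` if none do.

1, 2, 3, 6

π⊥(n) = n₀ + n₁ζ³ + n₂ζ⁶ + n₃ζ⁹ where ζ = e^{iπ/4}.
candidate 1: n = (-1, 1, 2, 1) → π⊥ ≈ (-1.0000, -0.5858); max(|x|,|y|,|x±y|/√2) = 1.1213 ≤ 1.5 ⇒ ∈ W
candidate 2: n = (0, 1, 0, 1) → π⊥ ≈ (+0.0000, +1.4142); max(|x|,|y|,|x±y|/√2) = 1.4142 ≤ 1.5 ⇒ ∈ W
candidate 3: n = (1, 0, 0, 0) → π⊥ ≈ (+1.0000, +0.0000); max(|x|,|y|,|x±y|/√2) = 1.0000 ≤ 1.5 ⇒ ∈ W
candidate 4: n = (3, 0, -2, 3) → π⊥ ≈ (+5.1213, +4.1213); max(|x|,|y|,|x±y|/√2) = 6.5355 > 1.5 ⇒ ∉ W
candidate 5: n = (-1, 0, -1, -1) → π⊥ ≈ (-1.7071, +0.2929); max(|x|,|y|,|x±y|/√2) = 1.7071 > 1.5 ⇒ ∉ W
candidate 6: n = (3, 2, 0, -1) → π⊥ ≈ (+0.8787, +0.7071); max(|x|,|y|,|x±y|/√2) = 1.1213 ≤ 1.5 ⇒ ∈ W
candidate 7: n = (2, 3, -2, -1) → π⊥ ≈ (-0.8284, +3.4142); max(|x|,|y|,|x±y|/√2) = 3.4142 > 1.5 ⇒ ∉ W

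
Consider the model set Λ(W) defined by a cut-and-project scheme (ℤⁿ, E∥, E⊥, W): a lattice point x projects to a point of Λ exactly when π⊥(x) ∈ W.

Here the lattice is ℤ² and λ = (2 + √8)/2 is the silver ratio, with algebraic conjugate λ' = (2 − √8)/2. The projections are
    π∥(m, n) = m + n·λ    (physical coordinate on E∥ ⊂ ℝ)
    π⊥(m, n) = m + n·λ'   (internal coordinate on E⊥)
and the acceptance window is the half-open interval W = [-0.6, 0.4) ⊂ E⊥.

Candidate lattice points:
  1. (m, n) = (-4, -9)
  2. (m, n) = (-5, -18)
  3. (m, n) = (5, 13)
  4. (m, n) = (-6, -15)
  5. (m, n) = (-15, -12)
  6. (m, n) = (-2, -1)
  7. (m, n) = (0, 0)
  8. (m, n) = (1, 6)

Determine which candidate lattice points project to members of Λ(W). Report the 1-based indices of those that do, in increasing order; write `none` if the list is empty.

1, 3, 4, 7

Compute λ' = (2−√8)/2 = -0.41421, so π⊥(m,n) = m -0.41421·n.
#1 (-4,-9): internal coord -4 + (-9)·λ' = -0.27208; -0.27208 ∈ [-0.6, 0.4) → IN Λ
#2 (-5,-18): internal coord -5 + (-18)·λ' = +2.45584; +2.45584 ∉ [-0.6, 0.4) → out
#3 (5,13): internal coord 5 + (13)·λ' = -0.38478; -0.38478 ∈ [-0.6, 0.4) → IN Λ
#4 (-6,-15): internal coord -6 + (-15)·λ' = +0.21320; +0.21320 ∈ [-0.6, 0.4) → IN Λ
#5 (-15,-12): internal coord -15 + (-12)·λ' = -10.02944; -10.02944 ∉ [-0.6, 0.4) → out
#6 (-2,-1): internal coord -2 + (-1)·λ' = -1.58579; -1.58579 ∉ [-0.6, 0.4) → out
#7 (0,0): internal coord 0 + (0)·λ' = +0.00000; +0.00000 ∈ [-0.6, 0.4) → IN Λ
#8 (1,6): internal coord 1 + (6)·λ' = -1.48528; -1.48528 ∉ [-0.6, 0.4) → out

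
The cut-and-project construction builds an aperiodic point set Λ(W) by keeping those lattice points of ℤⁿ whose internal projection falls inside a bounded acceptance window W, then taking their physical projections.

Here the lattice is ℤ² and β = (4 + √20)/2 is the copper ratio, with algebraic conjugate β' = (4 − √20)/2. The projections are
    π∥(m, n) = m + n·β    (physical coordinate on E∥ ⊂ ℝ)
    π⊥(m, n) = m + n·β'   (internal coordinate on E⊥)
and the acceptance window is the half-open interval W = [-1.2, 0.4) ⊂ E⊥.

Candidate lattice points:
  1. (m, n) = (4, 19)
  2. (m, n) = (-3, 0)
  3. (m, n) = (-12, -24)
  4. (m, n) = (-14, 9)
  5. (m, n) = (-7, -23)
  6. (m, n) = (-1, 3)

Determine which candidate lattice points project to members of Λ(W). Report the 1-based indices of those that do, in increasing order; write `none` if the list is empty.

1

β' = (4−√20)/2 ≈ -0.2361.
[1] lift (4,19): star map gives -0.4853; window check -1.2 ≤ -0.4853 < 0.4 is true → IN Λ
[2] lift (-3,0): star map gives -3.0000; window check -1.2 ≤ -3.0000 < 0.4 is false → out
[3] lift (-12,-24): star map gives -6.3344; window check -1.2 ≤ -6.3344 < 0.4 is false → out
[4] lift (-14,9): star map gives -16.1246; window check -1.2 ≤ -16.1246 < 0.4 is false → out
[5] lift (-7,-23): star map gives -1.5704; window check -1.2 ≤ -1.5704 < 0.4 is false → out
[6] lift (-1,3): star map gives -1.7082; window check -1.2 ≤ -1.7082 < 0.4 is false → out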